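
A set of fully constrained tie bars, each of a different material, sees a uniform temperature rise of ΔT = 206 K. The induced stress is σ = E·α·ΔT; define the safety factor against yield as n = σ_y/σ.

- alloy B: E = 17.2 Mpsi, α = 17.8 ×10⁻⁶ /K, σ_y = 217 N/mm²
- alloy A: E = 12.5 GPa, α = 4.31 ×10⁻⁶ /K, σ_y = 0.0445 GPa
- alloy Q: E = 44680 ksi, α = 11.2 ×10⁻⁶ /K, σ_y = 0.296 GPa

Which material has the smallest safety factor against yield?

alloy Q

In consistent units (E in GPa, α in ×10⁻⁶/K, σ_y in MPa):
  alloy B: E = 118.6, α = 17.8, σ_y = 217.0 → σ = 435 MPa, n = 0.499
  alloy A: E = 12.50, α = 4.31, σ_y = 44.50 → σ = 11.1 MPa, n = 4.01
  alloy Q: E = 308.1, α = 11.2, σ_y = 296.0 → σ = 711 MPa, n = 0.416
Smallest n: alloy Q with n = 0.416.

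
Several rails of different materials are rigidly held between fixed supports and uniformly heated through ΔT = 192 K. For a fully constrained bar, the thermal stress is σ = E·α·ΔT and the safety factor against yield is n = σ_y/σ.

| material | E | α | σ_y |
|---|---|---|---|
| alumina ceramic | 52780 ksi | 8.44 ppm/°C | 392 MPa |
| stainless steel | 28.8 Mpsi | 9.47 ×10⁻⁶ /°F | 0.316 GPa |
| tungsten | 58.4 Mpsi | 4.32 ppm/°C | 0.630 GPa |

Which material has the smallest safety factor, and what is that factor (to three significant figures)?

In consistent units (E in GPa, α in ×10⁻⁶/K, σ_y in MPa):
  alumina ceramic: E = 363.9, α = 8.44, σ_y = 392.0 → σ = 590 MPa, n = 0.665
  stainless steel: E = 198.6, α = 17.0, σ_y = 316.0 → σ = 650 MPa, n = 0.486
  tungsten: E = 402.7, α = 4.32, σ_y = 630.0 → σ = 334 MPa, n = 1.89
Stainless steel has the lowest safety factor, n = 0.486.

stainless steel, n = 0.486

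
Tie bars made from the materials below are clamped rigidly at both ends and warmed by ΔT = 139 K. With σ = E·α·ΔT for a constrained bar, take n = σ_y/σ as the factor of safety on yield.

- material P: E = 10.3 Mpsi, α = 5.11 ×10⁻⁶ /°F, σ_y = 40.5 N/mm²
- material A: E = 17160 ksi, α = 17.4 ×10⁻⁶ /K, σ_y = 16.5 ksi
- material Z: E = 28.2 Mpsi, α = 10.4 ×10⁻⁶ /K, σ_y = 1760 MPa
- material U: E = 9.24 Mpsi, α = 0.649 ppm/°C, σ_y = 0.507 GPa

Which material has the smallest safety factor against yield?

In consistent units (E in GPa, α in ×10⁻⁶/K, σ_y in MPa):
  material P: E = 71.02, α = 9.20, σ_y = 40.50 → σ = 90.8 MPa, n = 0.446
  material A: E = 118.3, α = 17.4, σ_y = 113.8 → σ = 286 MPa, n = 0.398
  material Z: E = 194.4, α = 10.4, σ_y = 1760 → σ = 281 MPa, n = 6.26
  material U: E = 63.71, α = 0.649, σ_y = 507.0 → σ = 5.75 MPa, n = 88.2
The minimum is material A at n = 0.398.

material A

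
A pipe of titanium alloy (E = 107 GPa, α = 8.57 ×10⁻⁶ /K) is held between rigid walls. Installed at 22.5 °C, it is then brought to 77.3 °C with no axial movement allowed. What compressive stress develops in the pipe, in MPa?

ΔT = 54.80 K. Constrained thermal stress σ = E·α·ΔT = 107.0×10³ MPa × 8.57×10⁻⁶ × 54.80 = 50.3 MPa (compressive).

50.3 MPa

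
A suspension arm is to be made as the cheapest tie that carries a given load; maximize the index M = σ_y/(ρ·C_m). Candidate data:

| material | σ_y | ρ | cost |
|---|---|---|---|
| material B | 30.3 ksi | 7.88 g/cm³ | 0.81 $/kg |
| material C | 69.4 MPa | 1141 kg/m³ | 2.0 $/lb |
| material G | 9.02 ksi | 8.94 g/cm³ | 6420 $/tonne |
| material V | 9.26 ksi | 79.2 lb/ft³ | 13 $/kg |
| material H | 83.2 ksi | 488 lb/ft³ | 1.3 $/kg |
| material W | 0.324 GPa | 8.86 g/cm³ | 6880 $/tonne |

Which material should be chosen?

In SI units:
  material B: σ_y = 208.9 MPa, ρ = 7880 kg/m³, cost = 0.8100 $/kg
  material C: σ_y = 69.40 MPa, ρ = 1141 kg/m³, cost = 4.409 $/kg
  material G: σ_y = 62.19 MPa, ρ = 8940 kg/m³, cost = 6.420 $/kg
  material V: σ_y = 63.85 MPa, ρ = 1269 kg/m³, cost = 13.00 $/kg
  material H: σ_y = 573.6 MPa, ρ = 7817 kg/m³, cost = 1.300 $/kg
  material W: σ_y = 324.0 MPa, ρ = 8860 kg/m³, cost = 6.880 $/kg
  material H: M = 56.4 kN·m per $
  material B: M = 32.7 kN·m per $
  material C: M = 13.8 kN·m per $
  material W: M = 5.32 kN·m per $
  material V: M = 3.87 kN·m per $
  material G: M = 1.08 kN·m per $
Highest index: material H.

material H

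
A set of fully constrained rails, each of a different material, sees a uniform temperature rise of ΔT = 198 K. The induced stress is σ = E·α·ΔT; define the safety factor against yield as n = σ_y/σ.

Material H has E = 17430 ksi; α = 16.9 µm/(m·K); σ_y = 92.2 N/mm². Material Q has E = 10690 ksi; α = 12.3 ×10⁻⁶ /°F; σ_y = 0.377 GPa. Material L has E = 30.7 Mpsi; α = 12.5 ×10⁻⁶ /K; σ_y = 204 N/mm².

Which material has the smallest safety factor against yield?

material H

Per material, after unit conversion:
  material H: E = 120.2, α = 16.9, σ_y = 92.20 → σ = 402 MPa, n = 0.229
  material Q: E = 73.70, α = 22.1, σ_y = 377.0 → σ = 323 MPa, n = 1.17
  material L: E = 211.7, α = 12.5, σ_y = 204.0 → σ = 524 MPa, n = 0.389
Smallest n: material H with n = 0.229.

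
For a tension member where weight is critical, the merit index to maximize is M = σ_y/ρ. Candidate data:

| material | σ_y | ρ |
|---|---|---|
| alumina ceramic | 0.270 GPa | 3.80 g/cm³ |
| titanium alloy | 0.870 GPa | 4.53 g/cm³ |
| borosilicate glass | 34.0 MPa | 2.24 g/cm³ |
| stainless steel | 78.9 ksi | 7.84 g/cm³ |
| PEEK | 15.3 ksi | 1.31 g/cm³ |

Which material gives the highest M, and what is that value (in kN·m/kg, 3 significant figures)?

Putting every candidate on a common basis:
  alumina ceramic: σ_y = 270.0 MPa, ρ = 3800 kg/m³
  titanium alloy: σ_y = 870.0 MPa, ρ = 4530 kg/m³
  borosilicate glass: σ_y = 34.00 MPa, ρ = 2240 kg/m³
  stainless steel: σ_y = 544.0 MPa, ρ = 7840 kg/m³
  PEEK: σ_y = 105.5 MPa, ρ = 1310 kg/m³
  titanium alloy: M = 192 kN·m/kg
  PEEK: M = 80.5 kN·m/kg
  alumina ceramic: M = 71.1 kN·m/kg
  stainless steel: M = 69.4 kN·m/kg
  borosilicate glass: M = 15.2 kN·m/kg
Titanium alloy has the largest M.

titanium alloy, M = 192 kN·m/kg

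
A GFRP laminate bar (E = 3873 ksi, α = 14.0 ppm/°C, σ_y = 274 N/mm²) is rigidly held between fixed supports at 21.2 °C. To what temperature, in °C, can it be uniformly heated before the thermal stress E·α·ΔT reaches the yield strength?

754 °C

E = 3873 ksi = 26.70 GPa.
σ_y = 274 N/mm² = 274.0 MPa.
E·α·ΔT = 274.0 MPa ⇒ ΔT = 274.0 / (26.70×10³ × 14.0×10⁻⁶) = 732.9 K.
T = 21.2 + 732.9 = 754.1 °C.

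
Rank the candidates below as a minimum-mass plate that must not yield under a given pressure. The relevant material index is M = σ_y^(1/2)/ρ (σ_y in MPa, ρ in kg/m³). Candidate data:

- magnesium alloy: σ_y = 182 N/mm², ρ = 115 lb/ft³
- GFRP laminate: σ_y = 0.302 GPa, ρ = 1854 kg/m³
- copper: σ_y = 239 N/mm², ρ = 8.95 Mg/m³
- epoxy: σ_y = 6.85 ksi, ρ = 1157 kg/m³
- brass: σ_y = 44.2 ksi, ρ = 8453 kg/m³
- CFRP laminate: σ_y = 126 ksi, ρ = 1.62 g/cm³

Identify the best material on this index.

After converting to SI:
  magnesium alloy: σ_y = 182.0 MPa, ρ = 1842 kg/m³
  GFRP laminate: σ_y = 302.0 MPa, ρ = 1854 kg/m³
  copper: σ_y = 239.0 MPa, ρ = 8950 kg/m³
  epoxy: σ_y = 47.23 MPa, ρ = 1157 kg/m³
  brass: σ_y = 304.7 MPa, ρ = 8453 kg/m³
  CFRP laminate: σ_y = 868.7 MPa, ρ = 1620 kg/m³
  CFRP laminate: M = 18.2×10⁻³
  GFRP laminate: M = 9.37×10⁻³
  magnesium alloy: M = 7.32×10⁻³
  epoxy: M = 5.94×10⁻³
  brass: M = 2.07×10⁻³
  copper: M = 1.73×10⁻³
Highest index: CFRP laminate.

CFRP laminate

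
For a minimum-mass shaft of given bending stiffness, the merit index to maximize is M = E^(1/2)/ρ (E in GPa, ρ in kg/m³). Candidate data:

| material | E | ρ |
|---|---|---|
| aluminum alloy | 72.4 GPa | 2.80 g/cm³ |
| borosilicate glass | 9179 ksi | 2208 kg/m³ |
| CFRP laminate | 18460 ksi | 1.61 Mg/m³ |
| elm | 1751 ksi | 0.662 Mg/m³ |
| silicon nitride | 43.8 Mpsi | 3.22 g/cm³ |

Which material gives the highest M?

CFRP laminate

Normalizing units and computing the index:
  aluminum alloy: E = 72.40 GPa, ρ = 2800 kg/m³
  borosilicate glass: E = 63.29 GPa, ρ = 2208 kg/m³
  CFRP laminate: E = 127.3 GPa, ρ = 1610 kg/m³
  elm: E = 12.07 GPa, ρ = 662.0 kg/m³
  silicon nitride: E = 302.0 GPa, ρ = 3220 kg/m³
  CFRP laminate: M = 7.01×10⁻³
  silicon nitride: M = 5.40×10⁻³
  elm: M = 5.25×10⁻³
  borosilicate glass: M = 3.60×10⁻³
  aluminum alloy: M = 3.04×10⁻³
CFRP laminate has the largest M.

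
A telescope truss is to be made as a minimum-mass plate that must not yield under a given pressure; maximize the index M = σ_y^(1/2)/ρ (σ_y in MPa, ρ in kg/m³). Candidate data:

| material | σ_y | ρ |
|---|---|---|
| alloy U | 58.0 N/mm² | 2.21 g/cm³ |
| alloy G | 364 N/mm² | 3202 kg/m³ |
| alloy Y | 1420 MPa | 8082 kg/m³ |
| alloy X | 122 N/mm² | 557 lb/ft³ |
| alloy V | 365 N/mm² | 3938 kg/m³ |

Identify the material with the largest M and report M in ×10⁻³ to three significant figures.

alloy G, M = 5.96×10⁻³

Normalizing units and computing the index:
  alloy U: σ_y = 58.00 MPa, ρ = 2210 kg/m³
  alloy G: σ_y = 364.0 MPa, ρ = 3202 kg/m³
  alloy Y: σ_y = 1420 MPa, ρ = 8082 kg/m³
  alloy X: σ_y = 122.0 MPa, ρ = 8922 kg/m³
  alloy V: σ_y = 365.0 MPa, ρ = 3938 kg/m³
  alloy G: M = 5.96×10⁻³
  alloy V: M = 4.85×10⁻³
  alloy Y: M = 4.66×10⁻³
  alloy U: M = 3.45×10⁻³
  alloy X: M = 1.24×10⁻³
Alloy G ranks first.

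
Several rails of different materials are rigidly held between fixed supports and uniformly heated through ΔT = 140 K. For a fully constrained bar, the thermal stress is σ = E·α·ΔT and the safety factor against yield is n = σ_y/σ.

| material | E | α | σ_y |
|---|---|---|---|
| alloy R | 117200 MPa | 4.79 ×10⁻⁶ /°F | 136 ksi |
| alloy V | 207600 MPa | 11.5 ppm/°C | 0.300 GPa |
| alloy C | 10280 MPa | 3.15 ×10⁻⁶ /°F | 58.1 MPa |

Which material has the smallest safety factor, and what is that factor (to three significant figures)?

alloy V, n = 0.898

With everything in SI (GPa, ×10⁻⁶/K, MPa):
  alloy R: E = 117.2, α = 8.62, σ_y = 937.7 → σ = 141 MPa, n = 6.63
  alloy V: E = 207.6, α = 11.5, σ_y = 300.0 → σ = 334 MPa, n = 0.898
  alloy C: E = 10.28, α = 5.67, σ_y = 58.10 → σ = 8.16 MPa, n = 7.12
Alloy V has the lowest safety factor, n = 0.898.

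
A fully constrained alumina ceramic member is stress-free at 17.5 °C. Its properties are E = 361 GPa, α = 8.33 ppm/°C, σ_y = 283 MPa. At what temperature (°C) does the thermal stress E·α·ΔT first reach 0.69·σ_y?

E·α·ΔT = 195.3 MPa ⇒ ΔT = 195.3 / (361.0×10³ × 8.33×10⁻⁶) = 64.94 K.
T = 17.5 + 64.94 = 82.44 °C.

82.4 °C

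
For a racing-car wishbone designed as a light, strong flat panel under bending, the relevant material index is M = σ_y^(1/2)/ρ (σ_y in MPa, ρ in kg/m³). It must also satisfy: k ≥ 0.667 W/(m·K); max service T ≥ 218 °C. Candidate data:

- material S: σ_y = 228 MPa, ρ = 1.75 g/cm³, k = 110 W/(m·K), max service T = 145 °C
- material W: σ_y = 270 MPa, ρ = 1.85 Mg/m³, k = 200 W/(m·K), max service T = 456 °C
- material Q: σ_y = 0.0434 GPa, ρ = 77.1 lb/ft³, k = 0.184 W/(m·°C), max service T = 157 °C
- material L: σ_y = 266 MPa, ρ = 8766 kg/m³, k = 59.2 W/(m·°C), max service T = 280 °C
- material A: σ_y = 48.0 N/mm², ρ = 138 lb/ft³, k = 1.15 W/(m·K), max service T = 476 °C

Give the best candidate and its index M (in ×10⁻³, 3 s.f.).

Screen on constraints: k ≥ 0.667 W/(m·K); max service T ≥ 218 °C. Survivors: material W, material L, material A.
Putting every candidate on a common basis:
  material W: σ_y = 270.0 MPa, ρ = 1850 kg/m³
  material L: σ_y = 266.0 MPa, ρ = 8766 kg/m³
  material A: σ_y = 48.00 MPa, ρ = 2211 kg/m³
  material W: M = 8.88×10⁻³
  material A: M = 3.13×10⁻³
  material L: M = 1.86×10⁻³
Material W has the largest M.

material W, M = 8.88×10⁻³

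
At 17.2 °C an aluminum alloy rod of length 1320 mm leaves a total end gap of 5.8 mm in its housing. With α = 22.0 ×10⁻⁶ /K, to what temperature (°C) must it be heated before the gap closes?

α·L₀·ΔT = 5.8 mm ⇒ ΔT = 5.8 / (22.0×10⁻⁶ × 1320.0) = 199.7 K.
T = 17.2 + 199.7 = 216.9 °C.

217 °C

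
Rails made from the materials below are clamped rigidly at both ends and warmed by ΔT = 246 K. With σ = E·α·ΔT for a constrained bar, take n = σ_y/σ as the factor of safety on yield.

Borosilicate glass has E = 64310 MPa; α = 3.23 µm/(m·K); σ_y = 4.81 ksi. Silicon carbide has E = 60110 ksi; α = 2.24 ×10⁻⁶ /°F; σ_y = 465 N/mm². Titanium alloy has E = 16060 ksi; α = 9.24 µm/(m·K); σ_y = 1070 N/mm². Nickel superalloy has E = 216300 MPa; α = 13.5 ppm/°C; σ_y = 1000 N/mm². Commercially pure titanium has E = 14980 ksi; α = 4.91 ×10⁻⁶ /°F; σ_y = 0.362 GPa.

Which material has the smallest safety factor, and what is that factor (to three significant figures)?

In consistent units (E in GPa, α in ×10⁻⁶/K, σ_y in MPa):
  borosilicate glass: E = 64.31, α = 3.23, σ_y = 33.16 → σ = 51.1 MPa, n = 0.649
  silicon carbide: E = 414.4, α = 4.03, σ_y = 465.0 → σ = 411 MPa, n = 1.13
  titanium alloy: E = 110.7, α = 9.24, σ_y = 1070 → σ = 252 MPa, n = 4.25
  nickel superalloy: E = 216.3, α = 13.5, σ_y = 1000 → σ = 718 MPa, n = 1.39
  commercially pure titanium: E = 103.3, α = 8.84, σ_y = 362.0 → σ = 225 MPa, n = 1.61
Smallest n: borosilicate glass with n = 0.649.

borosilicate glass, n = 0.649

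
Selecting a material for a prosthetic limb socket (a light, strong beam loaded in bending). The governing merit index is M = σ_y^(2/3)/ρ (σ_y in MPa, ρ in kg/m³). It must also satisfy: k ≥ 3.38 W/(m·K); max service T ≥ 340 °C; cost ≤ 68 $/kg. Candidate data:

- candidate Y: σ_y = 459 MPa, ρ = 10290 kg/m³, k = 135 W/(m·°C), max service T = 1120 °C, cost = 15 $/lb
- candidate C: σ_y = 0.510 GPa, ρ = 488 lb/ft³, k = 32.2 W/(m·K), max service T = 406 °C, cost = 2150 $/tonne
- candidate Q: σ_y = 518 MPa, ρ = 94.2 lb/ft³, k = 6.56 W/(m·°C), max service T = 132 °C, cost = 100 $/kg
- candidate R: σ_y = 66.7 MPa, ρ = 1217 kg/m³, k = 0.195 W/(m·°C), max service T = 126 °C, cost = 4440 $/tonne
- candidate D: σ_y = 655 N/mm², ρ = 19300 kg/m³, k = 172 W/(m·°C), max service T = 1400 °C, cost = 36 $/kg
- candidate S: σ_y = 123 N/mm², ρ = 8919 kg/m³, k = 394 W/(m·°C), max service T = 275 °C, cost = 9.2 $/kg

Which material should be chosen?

Screen on constraints: k ≥ 3.38 W/(m·K); max service T ≥ 340 °C; cost ≤ 68 $/kg. Survivors: candidate Y, candidate C, candidate D.
In SI units:
  candidate Y: σ_y = 459.0 MPa, ρ = 10290 kg/m³
  candidate C: σ_y = 510.0 MPa, ρ = 7817 kg/m³
  candidate D: σ_y = 655.0 MPa, ρ = 19300 kg/m³
  candidate C: M = 8.17×10⁻³
  candidate Y: M = 5.78×10⁻³
  candidate D: M = 3.91×10⁻³
Candidate C has the largest M.

candidate C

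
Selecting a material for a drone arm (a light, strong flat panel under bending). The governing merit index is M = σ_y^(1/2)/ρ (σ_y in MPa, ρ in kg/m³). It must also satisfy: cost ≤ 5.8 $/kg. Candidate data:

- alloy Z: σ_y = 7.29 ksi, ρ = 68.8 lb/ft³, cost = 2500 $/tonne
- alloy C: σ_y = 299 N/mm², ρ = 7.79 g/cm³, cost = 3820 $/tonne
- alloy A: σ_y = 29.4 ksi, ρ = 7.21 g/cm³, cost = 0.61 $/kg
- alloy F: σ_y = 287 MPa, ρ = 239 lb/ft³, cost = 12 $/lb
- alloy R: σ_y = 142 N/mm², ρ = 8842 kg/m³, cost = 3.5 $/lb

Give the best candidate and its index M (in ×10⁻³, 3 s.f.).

Screen on constraints: cost ≤ 5.8 $/kg. Survivors: alloy Z, alloy C, alloy A.
In SI units:
  alloy Z: σ_y = 50.26 MPa, ρ = 1102 kg/m³
  alloy C: σ_y = 299.0 MPa, ρ = 7790 kg/m³
  alloy A: σ_y = 202.7 MPa, ρ = 7210 kg/m³
  alloy Z: M = 6.43×10⁻³
  alloy C: M = 2.22×10⁻³
  alloy A: M = 1.97×10⁻³
The maximum is for alloy Z.

alloy Z, M = 6.43×10⁻³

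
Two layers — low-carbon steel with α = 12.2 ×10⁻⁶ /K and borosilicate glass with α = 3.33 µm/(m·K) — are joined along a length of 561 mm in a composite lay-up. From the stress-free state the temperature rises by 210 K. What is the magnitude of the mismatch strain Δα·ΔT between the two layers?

Δα = |12.2 − 3.33|×10⁻⁶/K = 8.87×10⁻⁶/K.
Mismatch strain = Δα·ΔT = 8.87×10⁻⁶ × 210.0 = 1.86×10⁻³.

1.86×10⁻³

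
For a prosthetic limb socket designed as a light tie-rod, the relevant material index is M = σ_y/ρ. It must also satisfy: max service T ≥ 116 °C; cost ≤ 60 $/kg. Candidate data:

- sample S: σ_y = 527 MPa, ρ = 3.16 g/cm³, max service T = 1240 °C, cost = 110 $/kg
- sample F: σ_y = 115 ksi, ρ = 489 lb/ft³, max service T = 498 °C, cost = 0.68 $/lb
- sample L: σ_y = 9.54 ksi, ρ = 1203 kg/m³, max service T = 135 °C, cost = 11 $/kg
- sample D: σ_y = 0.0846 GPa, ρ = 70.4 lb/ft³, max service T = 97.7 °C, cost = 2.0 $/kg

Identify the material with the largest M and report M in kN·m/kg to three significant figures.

Screen on constraints: max service T ≥ 116 °C; cost ≤ 60 $/kg. Survivors: sample F, sample L.
In SI units:
  sample F: σ_y = 792.9 MPa, ρ = 7833 kg/m³
  sample L: σ_y = 65.78 MPa, ρ = 1203 kg/m³
  sample F: M = 101 kN·m/kg
  sample L: M = 54.7 kN·m/kg
Highest index: sample F.

sample F, M = 101 kN·m/kg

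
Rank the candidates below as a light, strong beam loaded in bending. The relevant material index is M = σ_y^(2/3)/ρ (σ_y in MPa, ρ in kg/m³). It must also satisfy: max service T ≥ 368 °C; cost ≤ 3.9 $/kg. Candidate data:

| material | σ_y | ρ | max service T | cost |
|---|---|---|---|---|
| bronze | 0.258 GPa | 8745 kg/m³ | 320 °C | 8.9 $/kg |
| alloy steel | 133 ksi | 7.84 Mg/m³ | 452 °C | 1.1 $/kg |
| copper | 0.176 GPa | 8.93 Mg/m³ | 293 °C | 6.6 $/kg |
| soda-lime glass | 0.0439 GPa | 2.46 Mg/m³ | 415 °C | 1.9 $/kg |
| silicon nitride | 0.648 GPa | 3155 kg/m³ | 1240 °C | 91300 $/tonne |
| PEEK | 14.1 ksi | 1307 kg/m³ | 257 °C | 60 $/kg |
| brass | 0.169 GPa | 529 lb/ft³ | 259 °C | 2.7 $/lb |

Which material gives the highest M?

Screen on constraints: max service T ≥ 368 °C; cost ≤ 3.9 $/kg. Survivors: alloy steel, soda-lime glass.
Convert each candidate to consistent units, then evaluate M:
  alloy steel: σ_y = 917.0 MPa, ρ = 7840 kg/m³
  soda-lime glass: σ_y = 43.90 MPa, ρ = 2460 kg/m³
  alloy steel: M = 12.0×10⁻³
  soda-lime glass: M = 5.06×10⁻³
The maximum is for alloy steel.

alloy steel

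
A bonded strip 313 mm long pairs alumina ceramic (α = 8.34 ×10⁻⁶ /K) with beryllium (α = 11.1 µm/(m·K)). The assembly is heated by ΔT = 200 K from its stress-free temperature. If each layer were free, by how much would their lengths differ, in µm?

173 µm

Δα = |8.34 − 11.1|×10⁻⁶/K = 2.76×10⁻⁶/K.
ΔL_mismatch = Δα·L·ΔT = 2.76×10⁻⁶ × 313.0 mm × 200.0 K = 173 µm.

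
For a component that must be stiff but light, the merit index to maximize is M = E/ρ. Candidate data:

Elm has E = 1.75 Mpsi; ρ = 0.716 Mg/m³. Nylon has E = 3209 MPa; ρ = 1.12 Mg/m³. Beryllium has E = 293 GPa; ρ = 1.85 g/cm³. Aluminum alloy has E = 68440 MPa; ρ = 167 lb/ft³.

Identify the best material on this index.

beryllium

Putting every candidate on a common basis:
  elm: E = 12.07 GPa, ρ = 716.0 kg/m³
  nylon: E = 3.209 GPa, ρ = 1120 kg/m³
  beryllium: E = 293.0 GPa, ρ = 1850 kg/m³
  aluminum alloy: E = 68.44 GPa, ρ = 2675 kg/m³
  beryllium: M = 158 MN·m/kg
  aluminum alloy: M = 25.6 MN·m/kg
  elm: M = 16.9 MN·m/kg
  nylon: M = 2.87 MN·m/kg
Beryllium has the largest M.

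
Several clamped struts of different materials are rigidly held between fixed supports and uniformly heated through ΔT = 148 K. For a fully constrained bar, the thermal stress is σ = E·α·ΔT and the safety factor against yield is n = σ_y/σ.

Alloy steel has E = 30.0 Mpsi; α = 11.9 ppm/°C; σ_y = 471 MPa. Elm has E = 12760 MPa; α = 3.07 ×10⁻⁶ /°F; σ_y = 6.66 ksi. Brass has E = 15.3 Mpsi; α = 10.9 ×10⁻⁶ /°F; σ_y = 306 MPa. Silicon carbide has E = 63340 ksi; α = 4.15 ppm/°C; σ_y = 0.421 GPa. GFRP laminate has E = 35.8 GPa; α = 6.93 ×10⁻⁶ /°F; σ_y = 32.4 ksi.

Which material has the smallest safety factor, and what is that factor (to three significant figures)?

brass, n = 0.999

With everything in SI (GPa, ×10⁻⁶/K, MPa):
  alloy steel: E = 206.8, α = 11.9, σ_y = 471.0 → σ = 364 MPa, n = 1.29
  elm: E = 12.76, α = 5.53, σ_y = 45.92 → σ = 10.4 MPa, n = 4.40
  brass: E = 105.5, α = 19.6, σ_y = 306.0 → σ = 306 MPa, n = 0.999
  silicon carbide: E = 436.7, α = 4.15, σ_y = 421.0 → σ = 268 MPa, n = 1.57
  GFRP laminate: E = 35.80, α = 12.5, σ_y = 223.4 → σ = 66.1 MPa, n = 3.38
The minimum is brass at n = 0.999.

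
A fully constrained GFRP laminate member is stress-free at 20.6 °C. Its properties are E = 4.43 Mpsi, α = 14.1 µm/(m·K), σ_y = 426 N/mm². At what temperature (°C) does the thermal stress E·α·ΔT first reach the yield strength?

E = 4.43 Mpsi = 30.54 GPa.
σ_y = 426 N/mm² = 426.0 MPa.
E·α·ΔT = 426.0 MPa ⇒ ΔT = 426.0 / (30.54×10³ × 14.1×10⁻⁶) = 989.2 K.
T = 20.6 + 989.2 = 1010 °C.

1010 °C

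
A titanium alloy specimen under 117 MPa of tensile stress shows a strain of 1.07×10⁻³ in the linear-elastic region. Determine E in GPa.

E = σ/ε = 117 MPa / 1.07×10⁻³ = 109300 MPa = 109 GPa.

109 GPa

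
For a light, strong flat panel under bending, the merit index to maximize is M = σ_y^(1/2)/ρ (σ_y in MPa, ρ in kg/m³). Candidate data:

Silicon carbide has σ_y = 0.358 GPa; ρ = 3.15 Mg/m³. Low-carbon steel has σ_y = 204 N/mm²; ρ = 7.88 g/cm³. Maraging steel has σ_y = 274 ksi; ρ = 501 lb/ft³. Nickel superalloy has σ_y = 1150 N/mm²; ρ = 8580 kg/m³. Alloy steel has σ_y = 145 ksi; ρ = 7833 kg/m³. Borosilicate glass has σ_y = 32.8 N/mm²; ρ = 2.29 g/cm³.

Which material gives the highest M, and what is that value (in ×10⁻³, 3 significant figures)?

Convert each candidate to consistent units, then evaluate M:
  silicon carbide: σ_y = 358.0 MPa, ρ = 3150 kg/m³
  low-carbon steel: σ_y = 204.0 MPa, ρ = 7880 kg/m³
  maraging steel: σ_y = 1889 MPa, ρ = 8025 kg/m³
  nickel superalloy: σ_y = 1150 MPa, ρ = 8580 kg/m³
  alloy steel: σ_y = 999.7 MPa, ρ = 7833 kg/m³
  borosilicate glass: σ_y = 32.80 MPa, ρ = 2290 kg/m³
  silicon carbide: M = 6.01×10⁻³
  maraging steel: M = 5.42×10⁻³
  alloy steel: M = 4.04×10⁻³
  nickel superalloy: M = 3.95×10⁻³
  borosilicate glass: M = 2.50×10⁻³
  low-carbon steel: M = 1.81×10⁻³
Silicon carbide has the largest M.

silicon carbide, M = 6.01×10⁻³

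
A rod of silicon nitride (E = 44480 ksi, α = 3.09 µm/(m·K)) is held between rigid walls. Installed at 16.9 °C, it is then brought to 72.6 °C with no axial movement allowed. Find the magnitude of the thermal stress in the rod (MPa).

52.8 MPa

E = 44480 ksi = 306.7 GPa.
ΔT = 55.70 K. Constrained thermal stress σ = E·α·ΔT = 306.7×10³ MPa × 3.09×10⁻⁶ × 55.70 = 52.8 MPa (compressive).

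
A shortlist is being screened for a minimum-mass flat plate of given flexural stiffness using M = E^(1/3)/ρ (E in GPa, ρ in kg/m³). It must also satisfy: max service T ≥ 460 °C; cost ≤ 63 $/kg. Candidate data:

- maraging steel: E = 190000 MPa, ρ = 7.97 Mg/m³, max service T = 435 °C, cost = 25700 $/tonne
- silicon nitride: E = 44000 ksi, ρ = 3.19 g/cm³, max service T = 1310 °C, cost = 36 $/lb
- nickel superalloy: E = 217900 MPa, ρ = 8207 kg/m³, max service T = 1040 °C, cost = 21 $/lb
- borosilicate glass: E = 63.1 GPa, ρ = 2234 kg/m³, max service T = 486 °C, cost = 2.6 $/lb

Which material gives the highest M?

Screen on constraints: max service T ≥ 460 °C; cost ≤ 63 $/kg. Survivors: nickel superalloy, borosilicate glass.
After converting to SI:
  nickel superalloy: E = 217.9 GPa, ρ = 8207 kg/m³
  borosilicate glass: E = 63.10 GPa, ρ = 2234 kg/m³
  borosilicate glass: M = 1.78×10⁻³
  nickel superalloy: M = 0.733×10⁻³
Borosilicate glass ranks first.

borosilicate glass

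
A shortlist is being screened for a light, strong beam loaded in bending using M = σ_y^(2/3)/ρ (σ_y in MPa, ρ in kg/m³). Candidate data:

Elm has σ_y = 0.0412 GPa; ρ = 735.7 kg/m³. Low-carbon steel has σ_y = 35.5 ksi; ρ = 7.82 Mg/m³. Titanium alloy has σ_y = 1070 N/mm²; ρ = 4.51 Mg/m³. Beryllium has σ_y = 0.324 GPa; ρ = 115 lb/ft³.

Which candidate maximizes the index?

beryllium

Normalizing units and computing the index:
  elm: σ_y = 41.20 MPa, ρ = 735.7 kg/m³
  low-carbon steel: σ_y = 244.8 MPa, ρ = 7820 kg/m³
  titanium alloy: σ_y = 1070 MPa, ρ = 4510 kg/m³
  beryllium: σ_y = 324.0 MPa, ρ = 1842 kg/m³
  beryllium: M = 25.6×10⁻³
  titanium alloy: M = 23.2×10⁻³
  elm: M = 16.2×10⁻³
  low-carbon steel: M = 5.00×10⁻³
Beryllium ranks first.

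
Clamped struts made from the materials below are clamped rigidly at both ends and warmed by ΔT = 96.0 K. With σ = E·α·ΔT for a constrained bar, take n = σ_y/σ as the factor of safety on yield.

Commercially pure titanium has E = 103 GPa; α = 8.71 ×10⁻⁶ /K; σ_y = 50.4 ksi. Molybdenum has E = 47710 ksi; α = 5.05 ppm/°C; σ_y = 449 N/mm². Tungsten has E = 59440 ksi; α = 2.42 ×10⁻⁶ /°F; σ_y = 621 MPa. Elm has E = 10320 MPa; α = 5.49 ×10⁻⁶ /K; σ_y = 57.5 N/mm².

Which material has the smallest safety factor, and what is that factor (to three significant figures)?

molybdenum, n = 2.82

With everything in SI (GPa, ×10⁻⁶/K, MPa):
  commercially pure titanium: E = 103.0, α = 8.71, σ_y = 347.5 → σ = 86.1 MPa, n = 4.03
  molybdenum: E = 328.9, α = 5.05, σ_y = 449.0 → σ = 159 MPa, n = 2.82
  tungsten: E = 409.8, α = 4.36, σ_y = 621.0 → σ = 171 MPa, n = 3.62
  elm: E = 10.32, α = 5.49, σ_y = 57.50 → σ = 5.44 MPa, n = 10.6
Molybdenum has the lowest safety factor, n = 2.82.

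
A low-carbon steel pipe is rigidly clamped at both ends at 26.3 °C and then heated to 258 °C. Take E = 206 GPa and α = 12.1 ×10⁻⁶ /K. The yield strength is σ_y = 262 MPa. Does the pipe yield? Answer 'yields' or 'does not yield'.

yields

ΔT = 231.7 K. Constrained thermal stress σ = E·α·ΔT = 206.0×10³ MPa × 12.1×10⁻⁶ × 231.7 = 578 MPa (compressive).
Compare to σ_y = 262 MPa: σ ≥ σ_y, so it yields.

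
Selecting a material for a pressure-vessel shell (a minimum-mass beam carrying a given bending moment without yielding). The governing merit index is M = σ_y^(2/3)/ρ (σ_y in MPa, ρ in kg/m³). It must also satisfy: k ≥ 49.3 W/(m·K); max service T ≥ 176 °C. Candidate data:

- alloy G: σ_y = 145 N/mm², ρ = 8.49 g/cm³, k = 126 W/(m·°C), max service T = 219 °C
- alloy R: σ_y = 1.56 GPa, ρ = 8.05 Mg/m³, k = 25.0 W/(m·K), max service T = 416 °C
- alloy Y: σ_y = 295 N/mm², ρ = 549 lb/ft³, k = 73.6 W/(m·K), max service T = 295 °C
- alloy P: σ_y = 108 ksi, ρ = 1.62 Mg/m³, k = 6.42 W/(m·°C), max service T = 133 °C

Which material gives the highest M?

alloy Y

Screen on constraints: k ≥ 49.3 W/(m·K); max service T ≥ 176 °C. Survivors: alloy G, alloy Y.
Convert each candidate to consistent units, then evaluate M:
  alloy G: σ_y = 145.0 MPa, ρ = 8490 kg/m³
  alloy Y: σ_y = 295.0 MPa, ρ = 8794 kg/m³
  alloy Y: M = 5.04×10⁻³
  alloy G: M = 3.25×10⁻³
Alloy Y has the largest M.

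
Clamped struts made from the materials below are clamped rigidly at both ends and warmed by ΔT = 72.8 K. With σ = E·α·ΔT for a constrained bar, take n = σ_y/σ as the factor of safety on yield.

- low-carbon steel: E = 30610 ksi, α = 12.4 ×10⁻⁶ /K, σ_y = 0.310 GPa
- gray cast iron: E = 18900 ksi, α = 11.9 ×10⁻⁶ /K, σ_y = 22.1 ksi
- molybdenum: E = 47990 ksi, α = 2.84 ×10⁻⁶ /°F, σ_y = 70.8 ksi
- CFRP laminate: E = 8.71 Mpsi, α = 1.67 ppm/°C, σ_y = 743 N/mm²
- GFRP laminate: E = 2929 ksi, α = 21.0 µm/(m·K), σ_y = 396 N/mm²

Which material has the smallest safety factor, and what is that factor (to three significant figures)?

gray cast iron, n = 1.35

In consistent units (E in GPa, α in ×10⁻⁶/K, σ_y in MPa):
  low-carbon steel: E = 211.0, α = 12.4, σ_y = 310.0 → σ = 191 MPa, n = 1.63
  gray cast iron: E = 130.3, α = 11.9, σ_y = 152.4 → σ = 113 MPa, n = 1.35
  molybdenum: E = 330.9, α = 5.11, σ_y = 488.1 → σ = 123 MPa, n = 3.96
  CFRP laminate: E = 60.05, α = 1.67, σ_y = 743.0 → σ = 7.30 MPa, n = 102
  GFRP laminate: E = 20.19, α = 21.0, σ_y = 396.0 → σ = 30.9 MPa, n = 12.8
Gray cast iron has the lowest safety factor, n = 1.35.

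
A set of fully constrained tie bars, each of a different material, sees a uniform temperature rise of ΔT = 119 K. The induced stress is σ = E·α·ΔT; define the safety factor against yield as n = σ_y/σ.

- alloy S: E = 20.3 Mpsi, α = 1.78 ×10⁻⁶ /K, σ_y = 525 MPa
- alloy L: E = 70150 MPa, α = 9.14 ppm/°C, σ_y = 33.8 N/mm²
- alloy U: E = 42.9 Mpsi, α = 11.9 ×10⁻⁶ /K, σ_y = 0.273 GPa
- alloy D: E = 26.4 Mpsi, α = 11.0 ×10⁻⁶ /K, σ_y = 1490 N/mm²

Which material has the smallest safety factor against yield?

Per material, after unit conversion:
  alloy S: E = 140.0, α = 1.78, σ_y = 525.0 → σ = 29.6 MPa, n = 17.7
  alloy L: E = 70.15, α = 9.14, σ_y = 33.80 → σ = 76.3 MPa, n = 0.443
  alloy U: E = 295.8, α = 11.9, σ_y = 273.0 → σ = 419 MPa, n = 0.652
  alloy D: E = 182.0, α = 11.0, σ_y = 1490 → σ = 238 MPa, n = 6.25
The minimum is alloy L at n = 0.443.

alloy L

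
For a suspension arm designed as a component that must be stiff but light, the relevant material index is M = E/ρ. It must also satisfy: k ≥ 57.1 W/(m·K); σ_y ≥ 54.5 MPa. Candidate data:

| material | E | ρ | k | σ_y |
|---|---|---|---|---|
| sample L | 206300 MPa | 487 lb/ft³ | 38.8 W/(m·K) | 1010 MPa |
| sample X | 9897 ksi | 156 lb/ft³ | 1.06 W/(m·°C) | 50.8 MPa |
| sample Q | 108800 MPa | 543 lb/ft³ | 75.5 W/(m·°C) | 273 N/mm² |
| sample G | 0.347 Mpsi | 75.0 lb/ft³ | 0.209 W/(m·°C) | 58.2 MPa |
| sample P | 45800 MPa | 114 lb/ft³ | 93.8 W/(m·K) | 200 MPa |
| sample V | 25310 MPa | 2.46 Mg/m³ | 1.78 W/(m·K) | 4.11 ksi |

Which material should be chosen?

Screen on constraints: k ≥ 57.1 W/(m·K); σ_y ≥ 54.5 MPa. Survivors: sample Q, sample P.
After converting to SI:
  sample Q: E = 108.8 GPa, ρ = 8698 kg/m³
  sample P: E = 45.80 GPa, ρ = 1826 kg/m³
  sample P: M = 25.1 MN·m/kg
  sample Q: M = 12.5 MN·m/kg
Sample P has the largest M.

sample P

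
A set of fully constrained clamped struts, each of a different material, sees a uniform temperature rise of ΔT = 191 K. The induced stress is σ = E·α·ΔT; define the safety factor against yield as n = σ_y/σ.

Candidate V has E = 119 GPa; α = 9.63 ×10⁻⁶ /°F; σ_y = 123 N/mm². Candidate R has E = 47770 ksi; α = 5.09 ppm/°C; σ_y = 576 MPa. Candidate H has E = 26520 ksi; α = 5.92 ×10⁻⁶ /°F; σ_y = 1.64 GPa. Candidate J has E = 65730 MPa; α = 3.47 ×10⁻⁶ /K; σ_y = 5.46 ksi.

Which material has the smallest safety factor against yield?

In consistent units (E in GPa, α in ×10⁻⁶/K, σ_y in MPa):
  candidate V: E = 119.0, α = 17.3, σ_y = 123.0 → σ = 394 MPa, n = 0.312
  candidate R: E = 329.4, α = 5.09, σ_y = 576.0 → σ = 320 MPa, n = 1.80
  candidate H: E = 182.8, α = 10.7, σ_y = 1640 → σ = 372 MPa, n = 4.41
  candidate J: E = 65.73, α = 3.47, σ_y = 37.65 → σ = 43.6 MPa, n = 0.864
Smallest n: candidate V with n = 0.312.

candidate V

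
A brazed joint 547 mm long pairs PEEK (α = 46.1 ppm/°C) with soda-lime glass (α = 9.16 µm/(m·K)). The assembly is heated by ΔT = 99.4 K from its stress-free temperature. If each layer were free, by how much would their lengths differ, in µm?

Δα = |46.1 − 9.16|×10⁻⁶/K = 36.9×10⁻⁶/K.
ΔL_mismatch = Δα·L·ΔT = 36.9×10⁻⁶ × 547.0 mm × 99.4 K = 2010 µm.

2010 µm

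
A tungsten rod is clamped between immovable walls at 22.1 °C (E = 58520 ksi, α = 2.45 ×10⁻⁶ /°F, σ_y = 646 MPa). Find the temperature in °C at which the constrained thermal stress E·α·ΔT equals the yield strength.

385 °C

E = 58520 ksi = 403.5 GPa.
α = 2.45×10⁻⁶/°F × 9/5 = 4.41×10⁻⁶/K.
E·α·ΔT = 646.0 MPa ⇒ ΔT = 646.0 / (403.5×10³ × 4.41×10⁻⁶) = 363.1 K.
T = 22.1 + 363.1 = 385.2 °C.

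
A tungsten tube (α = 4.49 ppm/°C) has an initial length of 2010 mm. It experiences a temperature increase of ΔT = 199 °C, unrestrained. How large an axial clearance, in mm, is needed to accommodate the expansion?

ΔL = α·L₀·ΔT = 4.49×10⁻⁶ × 2010 mm × 199.0 K = 1.80 mm.

1.80 mm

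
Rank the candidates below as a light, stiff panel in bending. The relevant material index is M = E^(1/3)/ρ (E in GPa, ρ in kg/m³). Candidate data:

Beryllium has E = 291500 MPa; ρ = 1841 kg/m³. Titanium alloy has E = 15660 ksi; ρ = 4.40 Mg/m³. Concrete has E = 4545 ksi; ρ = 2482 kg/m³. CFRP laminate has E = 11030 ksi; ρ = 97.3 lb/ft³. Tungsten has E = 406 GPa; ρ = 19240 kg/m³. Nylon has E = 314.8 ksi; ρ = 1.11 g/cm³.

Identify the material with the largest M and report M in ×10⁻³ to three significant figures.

Putting every candidate on a common basis:
  beryllium: E = 291.5 GPa, ρ = 1841 kg/m³
  titanium alloy: E = 108.0 GPa, ρ = 4400 kg/m³
  concrete: E = 31.34 GPa, ρ = 2482 kg/m³
  CFRP laminate: E = 76.05 GPa, ρ = 1559 kg/m³
  tungsten: E = 406.0 GPa, ρ = 19240 kg/m³
  nylon: E = 2.170 GPa, ρ = 1110 kg/m³
  beryllium: M = 3.60×10⁻³
  CFRP laminate: M = 2.72×10⁻³
  concrete: M = 1.27×10⁻³
  nylon: M = 1.17×10⁻³
  titanium alloy: M = 1.08×10⁻³
  tungsten: M = 0.385×10⁻³
The maximum is for beryllium.

beryllium, M = 3.60×10⁻³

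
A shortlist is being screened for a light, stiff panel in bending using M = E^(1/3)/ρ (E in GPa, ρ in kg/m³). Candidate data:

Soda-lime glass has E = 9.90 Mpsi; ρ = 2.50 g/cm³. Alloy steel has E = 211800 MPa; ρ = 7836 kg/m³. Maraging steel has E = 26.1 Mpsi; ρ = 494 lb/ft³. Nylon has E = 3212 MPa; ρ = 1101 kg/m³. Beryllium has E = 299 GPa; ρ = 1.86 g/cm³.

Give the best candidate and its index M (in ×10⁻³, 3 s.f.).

After converting to SI:
  soda-lime glass: E = 68.26 GPa, ρ = 2500 kg/m³
  alloy steel: E = 211.8 GPa, ρ = 7836 kg/m³
  maraging steel: E = 180.0 GPa, ρ = 7913 kg/m³
  nylon: E = 3.212 GPa, ρ = 1101 kg/m³
  beryllium: E = 299.0 GPa, ρ = 1860 kg/m³
  beryllium: M = 3.60×10⁻³
  soda-lime glass: M = 1.63×10⁻³
  nylon: M = 1.34×10⁻³
  alloy steel: M = 0.761×10⁻³
  maraging steel: M = 0.713×10⁻³
Beryllium ranks first.

beryllium, M = 3.60×10⁻³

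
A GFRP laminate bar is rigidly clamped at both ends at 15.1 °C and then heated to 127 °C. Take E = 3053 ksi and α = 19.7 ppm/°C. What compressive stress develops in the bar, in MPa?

46.4 MPa

E = 3053 ksi = 21.05 GPa.
ΔT = 111.9 K. Constrained thermal stress σ = E·α·ΔT = 21.05×10³ MPa × 19.7×10⁻⁶ × 111.9 = 46.4 MPa (compressive).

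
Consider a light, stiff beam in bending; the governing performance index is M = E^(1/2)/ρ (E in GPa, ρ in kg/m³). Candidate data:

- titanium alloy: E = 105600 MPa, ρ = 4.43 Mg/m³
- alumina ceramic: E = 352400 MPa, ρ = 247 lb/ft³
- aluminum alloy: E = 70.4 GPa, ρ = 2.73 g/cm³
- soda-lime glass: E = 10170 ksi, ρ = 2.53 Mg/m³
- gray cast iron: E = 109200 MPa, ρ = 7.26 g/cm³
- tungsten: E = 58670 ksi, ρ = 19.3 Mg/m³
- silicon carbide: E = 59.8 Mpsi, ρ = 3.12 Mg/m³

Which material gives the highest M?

silicon carbide

Convert each candidate to consistent units, then evaluate M:
  titanium alloy: E = 105.6 GPa, ρ = 4430 kg/m³
  alumina ceramic: E = 352.4 GPa, ρ = 3957 kg/m³
  aluminum alloy: E = 70.40 GPa, ρ = 2730 kg/m³
  soda-lime glass: E = 70.12 GPa, ρ = 2530 kg/m³
  gray cast iron: E = 109.2 GPa, ρ = 7260 kg/m³
  tungsten: E = 404.5 GPa, ρ = 19300 kg/m³
  silicon carbide: E = 412.3 GPa, ρ = 3120 kg/m³
  silicon carbide: M = 6.51×10⁻³
  alumina ceramic: M = 4.74×10⁻³
  soda-lime glass: M = 3.31×10⁻³
  aluminum alloy: M = 3.07×10⁻³
  titanium alloy: M = 2.32×10⁻³
  gray cast iron: M = 1.44×10⁻³
  tungsten: M = 1.04×10⁻³
Highest index: silicon carbide.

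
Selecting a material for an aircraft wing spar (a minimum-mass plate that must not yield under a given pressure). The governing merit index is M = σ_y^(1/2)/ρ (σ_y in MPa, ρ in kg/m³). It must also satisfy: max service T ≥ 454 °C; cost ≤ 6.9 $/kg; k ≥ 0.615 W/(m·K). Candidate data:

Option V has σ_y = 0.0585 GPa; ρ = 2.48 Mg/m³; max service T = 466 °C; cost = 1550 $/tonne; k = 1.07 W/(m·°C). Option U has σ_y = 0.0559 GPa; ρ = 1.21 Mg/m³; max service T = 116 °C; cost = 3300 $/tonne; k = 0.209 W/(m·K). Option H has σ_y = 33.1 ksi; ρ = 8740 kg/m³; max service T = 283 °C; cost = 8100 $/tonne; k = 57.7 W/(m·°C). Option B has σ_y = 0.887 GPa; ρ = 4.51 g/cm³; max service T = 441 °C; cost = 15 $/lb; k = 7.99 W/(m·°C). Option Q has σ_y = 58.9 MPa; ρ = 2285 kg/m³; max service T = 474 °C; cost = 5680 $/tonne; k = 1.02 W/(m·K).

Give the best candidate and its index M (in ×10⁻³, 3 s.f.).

Screen on constraints: max service T ≥ 454 °C; cost ≤ 6.9 $/kg; k ≥ 0.615 W/(m·K). Survivors: option V, option Q.
Normalizing units and computing the index:
  option V: σ_y = 58.50 MPa, ρ = 2480 kg/m³
  option Q: σ_y = 58.90 MPa, ρ = 2285 kg/m³
  option Q: M = 3.36×10⁻³
  option V: M = 3.08×10⁻³
Highest index: option Q.

option Q, M = 3.36×10⁻³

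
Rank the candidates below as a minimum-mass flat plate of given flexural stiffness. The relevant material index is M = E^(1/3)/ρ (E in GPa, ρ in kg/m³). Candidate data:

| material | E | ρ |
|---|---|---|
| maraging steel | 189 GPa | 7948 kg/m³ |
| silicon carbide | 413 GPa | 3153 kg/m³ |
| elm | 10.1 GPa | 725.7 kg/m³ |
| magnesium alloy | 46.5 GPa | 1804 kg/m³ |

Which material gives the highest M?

Per-candidate index values:
  elm: M = 2.98×10⁻³
  silicon carbide: M = 2.36×10⁻³
  magnesium alloy: M = 1.99×10⁻³
  maraging steel: M = 0.722×10⁻³
Highest index: elm.

elm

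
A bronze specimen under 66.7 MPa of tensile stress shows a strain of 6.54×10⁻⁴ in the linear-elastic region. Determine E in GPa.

E = σ/ε = 66.7 MPa / 6.54×10⁻⁴ = 102000 MPa = 102 GPa.

102 GPa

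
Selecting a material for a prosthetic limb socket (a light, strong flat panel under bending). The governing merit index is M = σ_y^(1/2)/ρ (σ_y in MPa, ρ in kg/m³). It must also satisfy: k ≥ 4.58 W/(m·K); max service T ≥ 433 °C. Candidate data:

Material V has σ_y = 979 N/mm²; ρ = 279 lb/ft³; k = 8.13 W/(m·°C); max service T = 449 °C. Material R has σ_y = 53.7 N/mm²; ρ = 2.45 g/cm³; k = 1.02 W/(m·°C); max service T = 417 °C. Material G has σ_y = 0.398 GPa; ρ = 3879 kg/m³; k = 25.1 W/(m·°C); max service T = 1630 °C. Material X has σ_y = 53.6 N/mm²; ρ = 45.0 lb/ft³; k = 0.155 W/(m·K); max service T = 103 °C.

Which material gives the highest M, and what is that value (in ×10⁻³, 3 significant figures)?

Screen on constraints: k ≥ 4.58 W/(m·K); max service T ≥ 433 °C. Survivors: material V, material G.
Normalizing units and computing the index:
  material V: σ_y = 979.0 MPa, ρ = 4469 kg/m³
  material G: σ_y = 398.0 MPa, ρ = 3879 kg/m³
  material V: M = 7.00×10⁻³
  material G: M = 5.14×10⁻³
Material V has the largest M.

material V, M = 7.00×10⁻³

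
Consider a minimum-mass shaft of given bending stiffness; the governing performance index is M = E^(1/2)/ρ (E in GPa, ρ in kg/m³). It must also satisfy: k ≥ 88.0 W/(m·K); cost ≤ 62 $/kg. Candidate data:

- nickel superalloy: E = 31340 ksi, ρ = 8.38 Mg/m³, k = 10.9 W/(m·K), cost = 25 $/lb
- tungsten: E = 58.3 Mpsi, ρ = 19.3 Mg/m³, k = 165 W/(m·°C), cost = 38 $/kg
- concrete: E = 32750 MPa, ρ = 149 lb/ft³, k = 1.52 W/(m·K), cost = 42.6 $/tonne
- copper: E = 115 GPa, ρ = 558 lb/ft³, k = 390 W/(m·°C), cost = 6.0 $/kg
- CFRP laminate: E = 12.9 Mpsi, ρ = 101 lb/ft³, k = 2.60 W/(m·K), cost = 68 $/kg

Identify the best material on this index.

copper

Screen on constraints: k ≥ 88.0 W/(m·K); cost ≤ 62 $/kg. Survivors: tungsten, copper.
After converting to SI:
  tungsten: E = 402.0 GPa, ρ = 19300 kg/m³
  copper: E = 115.0 GPa, ρ = 8938 kg/m³
  copper: M = 1.20×10⁻³
  tungsten: M = 1.04×10⁻³
The maximum is for copper.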